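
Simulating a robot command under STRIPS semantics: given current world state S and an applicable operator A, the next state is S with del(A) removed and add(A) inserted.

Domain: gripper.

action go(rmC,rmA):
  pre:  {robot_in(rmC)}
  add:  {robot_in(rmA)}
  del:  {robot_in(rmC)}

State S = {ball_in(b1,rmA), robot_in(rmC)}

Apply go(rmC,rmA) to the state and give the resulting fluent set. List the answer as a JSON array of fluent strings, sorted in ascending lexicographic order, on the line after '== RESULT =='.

Compute (S \ del) ∪ add:
  pre ⊆ S: {robot_in(rmC)} ⊆ S  — applicable
  S \ del = {ball_in(b1,rmA)}
  ∪ add   = {ball_in(b1,rmA), robot_in(rmA)}

== RESULT ==
["ball_in(b1,rmA)", "robot_in(rmA)"]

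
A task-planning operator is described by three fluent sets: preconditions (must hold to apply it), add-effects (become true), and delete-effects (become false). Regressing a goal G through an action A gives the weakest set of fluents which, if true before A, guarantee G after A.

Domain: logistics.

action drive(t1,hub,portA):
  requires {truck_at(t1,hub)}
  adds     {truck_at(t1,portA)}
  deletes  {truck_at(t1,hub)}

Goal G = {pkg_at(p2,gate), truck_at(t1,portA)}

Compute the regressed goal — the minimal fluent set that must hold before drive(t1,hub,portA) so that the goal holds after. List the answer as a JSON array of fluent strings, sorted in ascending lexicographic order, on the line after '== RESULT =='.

Compute (G \ add) ∪ pre:
  G ∩ del = {}  (empty — regression defined)
  G \ add = {pkg_at(p2,gate), truck_at(t1,portA)} \ {truck_at(t1,portA)} = {pkg_at(p2,gate)}
  ∪ pre   = {pkg_at(p2,gate)} ∪ {truck_at(t1,hub)}
          = {pkg_at(p2,gate), truck_at(t1,hub)}

== RESULT ==
["pkg_at(p2,gate)", "truck_at(t1,hub)"]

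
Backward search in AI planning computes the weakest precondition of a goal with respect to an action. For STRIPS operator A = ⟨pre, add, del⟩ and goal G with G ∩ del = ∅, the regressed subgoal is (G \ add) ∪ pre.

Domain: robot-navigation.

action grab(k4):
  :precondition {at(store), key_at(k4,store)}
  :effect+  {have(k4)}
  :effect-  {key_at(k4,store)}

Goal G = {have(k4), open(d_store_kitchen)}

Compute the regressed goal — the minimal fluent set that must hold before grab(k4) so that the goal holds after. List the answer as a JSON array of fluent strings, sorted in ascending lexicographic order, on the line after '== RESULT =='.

Compute (G \ add) ∪ pre:
  G ∩ del = {}  (empty — regression defined)
  G \ add = {have(k4), open(d_store_kitchen)} \ {have(k4)} = {open(d_store_kitchen)}
  ∪ pre   = {open(d_store_kitchen)} ∪ {at(store), key_at(k4,store)}
          = {at(store), key_at(k4,store), open(d_store_kitchen)}

== RESULT ==
["at(store)", "key_at(k4,store)", "open(d_store_kitchen)"]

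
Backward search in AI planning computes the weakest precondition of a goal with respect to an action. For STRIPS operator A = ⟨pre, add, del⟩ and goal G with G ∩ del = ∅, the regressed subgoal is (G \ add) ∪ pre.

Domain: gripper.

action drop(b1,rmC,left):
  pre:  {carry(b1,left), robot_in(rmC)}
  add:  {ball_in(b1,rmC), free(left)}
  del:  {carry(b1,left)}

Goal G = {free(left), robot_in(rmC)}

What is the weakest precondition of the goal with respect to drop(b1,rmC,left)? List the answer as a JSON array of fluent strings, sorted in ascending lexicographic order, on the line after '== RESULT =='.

Regress:
  G ∩ del = {}  (empty — regression defined)
  G \ add = {free(left), robot_in(rmC)} \ {ball_in(b1,rmC), free(left)} = {robot_in(rmC)}
  ∪ pre   = {robot_in(rmC)} ∪ {carry(b1,left), robot_in(rmC)}
          = {carry(b1,left), robot_in(rmC)}

== RESULT ==
["carry(b1,left)", "robot_in(rmC)"]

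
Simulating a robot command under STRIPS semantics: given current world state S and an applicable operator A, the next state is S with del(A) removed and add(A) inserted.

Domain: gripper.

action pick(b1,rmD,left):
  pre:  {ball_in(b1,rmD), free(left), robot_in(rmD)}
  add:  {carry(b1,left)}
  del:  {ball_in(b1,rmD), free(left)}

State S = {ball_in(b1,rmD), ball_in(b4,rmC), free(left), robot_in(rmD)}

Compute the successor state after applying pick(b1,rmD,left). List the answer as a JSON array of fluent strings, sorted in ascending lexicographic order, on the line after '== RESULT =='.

Progress:
  pre ⊆ S: {ball_in(b1,rmD), free(left), robot_in(rmD)} ⊆ S  — applicable
  S \ del = {ball_in(b4,rmC), robot_in(rmD)}
  ∪ add   = {ball_in(b4,rmC), carry(b1,left), robot_in(rmD)}

== RESULT ==
["ball_in(b4,rmC)", "carry(b1,left)", "robot_in(rmD)"]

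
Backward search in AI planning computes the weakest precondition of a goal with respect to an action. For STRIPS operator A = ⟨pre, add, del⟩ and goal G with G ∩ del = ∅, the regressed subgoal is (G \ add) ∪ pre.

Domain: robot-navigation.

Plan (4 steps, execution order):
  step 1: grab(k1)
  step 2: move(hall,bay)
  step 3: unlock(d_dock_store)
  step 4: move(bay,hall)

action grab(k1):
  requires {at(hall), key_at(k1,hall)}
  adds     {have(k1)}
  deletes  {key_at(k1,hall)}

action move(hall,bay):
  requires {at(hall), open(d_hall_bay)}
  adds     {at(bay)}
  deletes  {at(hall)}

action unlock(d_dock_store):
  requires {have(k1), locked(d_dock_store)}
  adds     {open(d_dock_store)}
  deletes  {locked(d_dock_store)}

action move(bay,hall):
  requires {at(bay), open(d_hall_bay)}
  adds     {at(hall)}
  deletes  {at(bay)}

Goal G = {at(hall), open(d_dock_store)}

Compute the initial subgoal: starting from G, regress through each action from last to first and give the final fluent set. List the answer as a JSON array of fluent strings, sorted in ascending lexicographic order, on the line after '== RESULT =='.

Work backward from the goal:
  through step 4 (move(bay,hall)): drop {at(hall)}, keep {open(d_dock_store)}, require {at(bay), open(d_hall_bay)}
    → {at(bay), open(d_dock_store), open(d_hall_bay)}
  through step 3 (unlock(d_dock_store)): drop {open(d_dock_store)}, keep {at(bay), open(d_hall_bay)}, require {have(k1), locked(d_dock_store)}
    → {at(bay), have(k1), locked(d_dock_store), open(d_hall_bay)}
  through step 2 (move(hall,bay)): drop {at(bay)}, keep {have(k1), locked(d_dock_store), open(d_hall_bay)}, require {at(hall), open(d_hall_bay)}
    → {at(hall), have(k1), locked(d_dock_store), open(d_hall_bay)}
  through step 1 (grab(k1)): drop {have(k1)}, keep {at(hall), locked(d_dock_store), open(d_hall_bay)}, require {at(hall), key_at(k1,hall)}
    → {at(hall), key_at(k1,hall), locked(d_dock_store), open(d_hall_bay)}

== RESULT ==
["at(hall)", "key_at(k1,hall)", "locked(d_dock_store)", "open(d_hall_bay)"]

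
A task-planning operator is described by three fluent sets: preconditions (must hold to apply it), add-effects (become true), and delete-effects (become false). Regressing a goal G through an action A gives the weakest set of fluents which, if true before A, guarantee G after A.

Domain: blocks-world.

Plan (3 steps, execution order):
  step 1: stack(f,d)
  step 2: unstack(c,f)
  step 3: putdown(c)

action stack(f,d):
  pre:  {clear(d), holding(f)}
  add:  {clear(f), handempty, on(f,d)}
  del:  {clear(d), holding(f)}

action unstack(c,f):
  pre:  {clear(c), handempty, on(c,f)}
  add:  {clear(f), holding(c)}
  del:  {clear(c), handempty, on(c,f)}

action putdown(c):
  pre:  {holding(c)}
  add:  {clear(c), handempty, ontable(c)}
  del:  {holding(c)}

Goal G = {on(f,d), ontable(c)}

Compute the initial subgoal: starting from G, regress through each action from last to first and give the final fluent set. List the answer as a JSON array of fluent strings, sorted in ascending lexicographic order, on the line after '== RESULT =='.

Work backward from the goal:
  through step 3 (putdown(c)): drop {ontable(c)}, keep {on(f,d)}, require {holding(c)}
    → {holding(c), on(f,d)}
  through step 2 (unstack(c,f)): drop {holding(c)}, keep {on(f,d)}, require {clear(c), handempty, on(c,f)}
    → {clear(c), handempty, on(c,f), on(f,d)}
  through step 1 (stack(f,d)): drop {handempty, on(f,d)}, keep {clear(c), on(c,f)}, require {clear(d), holding(f)}
    → {clear(c), clear(d), holding(f), on(c,f)}

== RESULT ==
["clear(c)", "clear(d)", "holding(f)", "on(c,f)"]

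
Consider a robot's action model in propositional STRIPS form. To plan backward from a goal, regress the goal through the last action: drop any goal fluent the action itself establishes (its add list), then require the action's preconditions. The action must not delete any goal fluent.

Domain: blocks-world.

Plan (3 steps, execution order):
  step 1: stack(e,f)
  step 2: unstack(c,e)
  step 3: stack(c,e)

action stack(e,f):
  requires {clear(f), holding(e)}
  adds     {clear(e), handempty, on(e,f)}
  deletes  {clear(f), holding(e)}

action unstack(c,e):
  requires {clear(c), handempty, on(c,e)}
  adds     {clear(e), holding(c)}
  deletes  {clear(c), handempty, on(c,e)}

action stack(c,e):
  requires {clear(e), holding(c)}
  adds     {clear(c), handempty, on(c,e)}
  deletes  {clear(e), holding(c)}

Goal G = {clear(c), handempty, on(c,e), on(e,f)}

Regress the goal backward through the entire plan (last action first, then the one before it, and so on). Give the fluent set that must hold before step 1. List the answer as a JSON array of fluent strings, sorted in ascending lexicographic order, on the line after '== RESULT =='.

Work backward from the goal:
  through step 3 (stack(c,e)): drop {clear(c), handempty, on(c,e)}, keep {on(e,f)}, require {clear(e), holding(c)}
    → {clear(e), holding(c), on(e,f)}
  through step 2 (unstack(c,e)): drop {clear(e), holding(c)}, keep {on(e,f)}, require {clear(c), handempty, on(c,e)}
    → {clear(c), handempty, on(c,e), on(e,f)}
  through step 1 (stack(e,f)): drop {handempty, on(e,f)}, keep {clear(c), on(c,e)}, require {clear(f), holding(e)}
    → {clear(c), clear(f), holding(e), on(c,e)}

== RESULT ==
["clear(c)", "clear(f)", "holding(e)", "on(c,e)"]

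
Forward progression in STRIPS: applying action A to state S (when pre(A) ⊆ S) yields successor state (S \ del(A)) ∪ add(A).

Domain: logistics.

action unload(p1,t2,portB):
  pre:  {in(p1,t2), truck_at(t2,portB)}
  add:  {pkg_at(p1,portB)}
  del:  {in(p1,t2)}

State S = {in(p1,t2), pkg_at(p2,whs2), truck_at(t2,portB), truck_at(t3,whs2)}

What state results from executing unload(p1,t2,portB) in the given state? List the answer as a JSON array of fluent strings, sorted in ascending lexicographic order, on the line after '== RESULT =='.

Compute (S \ del) ∪ add:
  pre ⊆ S: {in(p1,t2), truck_at(t2,portB)} ⊆ S  — applicable
  S \ del = {pkg_at(p2,whs2), truck_at(t2,portB), truck_at(t3,whs2)}
  ∪ add   = {pkg_at(p1,portB), pkg_at(p2,whs2), truck_at(t2,portB), truck_at(t3,whs2)}

== RESULT ==
["pkg_at(p1,portB)", "pkg_at(p2,whs2)", "truck_at(t2,portB)", "truck_at(t3,whs2)"]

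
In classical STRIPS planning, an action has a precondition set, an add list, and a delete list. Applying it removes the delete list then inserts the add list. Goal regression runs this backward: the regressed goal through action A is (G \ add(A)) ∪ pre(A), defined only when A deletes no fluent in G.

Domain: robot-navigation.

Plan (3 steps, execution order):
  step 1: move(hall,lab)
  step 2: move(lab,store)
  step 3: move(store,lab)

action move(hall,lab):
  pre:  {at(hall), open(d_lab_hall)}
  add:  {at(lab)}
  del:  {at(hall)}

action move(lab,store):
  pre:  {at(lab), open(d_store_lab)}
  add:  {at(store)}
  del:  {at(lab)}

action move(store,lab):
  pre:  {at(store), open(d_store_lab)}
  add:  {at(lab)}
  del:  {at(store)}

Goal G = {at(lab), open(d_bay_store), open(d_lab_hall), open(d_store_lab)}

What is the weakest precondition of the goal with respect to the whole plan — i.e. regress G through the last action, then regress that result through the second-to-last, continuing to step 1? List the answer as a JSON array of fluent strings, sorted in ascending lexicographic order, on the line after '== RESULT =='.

Work backward from the goal:
  through step 3 (move(store,lab)): drop {at(lab)}, keep {open(d_bay_store), open(d_lab_hall), open(d_store_lab)}, require {at(store), open(d_store_lab)}
    → {at(store), open(d_bay_store), open(d_lab_hall), open(d_store_lab)}
  through step 2 (move(lab,store)): drop {at(store)}, keep {open(d_bay_store), open(d_lab_hall), open(d_store_lab)}, require {at(lab), open(d_store_lab)}
    → {at(lab), open(d_bay_store), open(d_lab_hall), open(d_store_lab)}
  through step 1 (move(hall,lab)): drop {at(lab)}, keep {open(d_bay_store), open(d_lab_hall), open(d_store_lab)}, require {at(hall), open(d_lab_hall)}
    → {at(hall), open(d_bay_store), open(d_lab_hall), open(d_store_lab)}

== RESULT ==
["at(hall)", "open(d_bay_store)", "open(d_lab_hall)", "open(d_store_lab)"]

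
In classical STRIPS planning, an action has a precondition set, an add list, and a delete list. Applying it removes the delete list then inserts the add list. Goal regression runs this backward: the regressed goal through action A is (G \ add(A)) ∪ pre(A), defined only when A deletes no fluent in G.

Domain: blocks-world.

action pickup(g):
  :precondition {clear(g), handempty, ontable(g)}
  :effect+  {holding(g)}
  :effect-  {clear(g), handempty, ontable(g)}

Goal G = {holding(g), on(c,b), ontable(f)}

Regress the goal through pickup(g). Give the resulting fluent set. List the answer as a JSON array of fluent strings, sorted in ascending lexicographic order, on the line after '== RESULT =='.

Compute (G \ add) ∪ pre:
  G ∩ del = {}  (empty — regression defined)
  G \ add = {holding(g), on(c,b), ontable(f)} \ {holding(g)} = {on(c,b), ontable(f)}
  ∪ pre   = {on(c,b), ontable(f)} ∪ {clear(g), handempty, ontable(g)}
          = {clear(g), handempty, on(c,b), ontable(f), ontable(g)}

== RESULT ==
["clear(g)", "handempty", "on(c,b)", "ontable(f)", "ontable(g)"]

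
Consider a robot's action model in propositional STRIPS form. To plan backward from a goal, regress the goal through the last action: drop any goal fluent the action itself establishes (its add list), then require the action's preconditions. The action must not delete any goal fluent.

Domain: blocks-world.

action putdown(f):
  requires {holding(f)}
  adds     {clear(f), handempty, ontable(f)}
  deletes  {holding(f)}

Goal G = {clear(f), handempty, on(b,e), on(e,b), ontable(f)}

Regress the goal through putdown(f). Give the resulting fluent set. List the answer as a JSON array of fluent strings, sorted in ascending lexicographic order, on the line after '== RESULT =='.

Compute (G \ add) ∪ pre:
  G ∩ del = {}  (empty — regression defined)
  G \ add = {clear(f), handempty, on(b,e), on(e,b), ontable(f)} \ {clear(f), handempty, ontable(f)} = {on(b,e), on(e,b)}
  ∪ pre   = {on(b,e), on(e,b)} ∪ {holding(f)}
          = {holding(f), on(b,e), on(e,b)}

== RESULT ==
["holding(f)", "on(b,e)", "on(e,b)"]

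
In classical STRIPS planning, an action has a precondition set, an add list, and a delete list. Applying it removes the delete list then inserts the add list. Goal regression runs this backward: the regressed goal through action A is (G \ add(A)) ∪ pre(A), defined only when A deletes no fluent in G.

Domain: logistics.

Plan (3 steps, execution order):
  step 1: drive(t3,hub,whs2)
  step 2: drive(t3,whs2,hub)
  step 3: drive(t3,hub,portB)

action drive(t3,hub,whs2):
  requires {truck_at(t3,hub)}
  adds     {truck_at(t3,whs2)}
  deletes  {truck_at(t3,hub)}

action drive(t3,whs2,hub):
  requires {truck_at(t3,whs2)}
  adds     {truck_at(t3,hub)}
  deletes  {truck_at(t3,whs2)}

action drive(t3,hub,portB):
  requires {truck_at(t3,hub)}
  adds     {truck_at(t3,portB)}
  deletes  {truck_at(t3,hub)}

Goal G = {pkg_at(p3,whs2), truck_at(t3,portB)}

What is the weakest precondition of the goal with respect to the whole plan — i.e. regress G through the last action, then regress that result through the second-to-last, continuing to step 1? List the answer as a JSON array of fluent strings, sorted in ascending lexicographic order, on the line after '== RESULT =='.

Regress step by step:
  through step 3 (drive(t3,hub,portB)): drop {truck_at(t3,portB)}, keep {pkg_at(p3,whs2)}, require {truck_at(t3,hub)}
    → {pkg_at(p3,whs2), truck_at(t3,hub)}
  through step 2 (drive(t3,whs2,hub)): drop {truck_at(t3,hub)}, keep {pkg_at(p3,whs2)}, require {truck_at(t3,whs2)}
    → {pkg_at(p3,whs2), truck_at(t3,whs2)}
  through step 1 (drive(t3,hub,whs2)): drop {truck_at(t3,whs2)}, keep {pkg_at(p3,whs2)}, require {truck_at(t3,hub)}
    → {pkg_at(p3,whs2), truck_at(t3,hub)}

== RESULT ==
["pkg_at(p3,whs2)", "truck_at(t3,hub)"]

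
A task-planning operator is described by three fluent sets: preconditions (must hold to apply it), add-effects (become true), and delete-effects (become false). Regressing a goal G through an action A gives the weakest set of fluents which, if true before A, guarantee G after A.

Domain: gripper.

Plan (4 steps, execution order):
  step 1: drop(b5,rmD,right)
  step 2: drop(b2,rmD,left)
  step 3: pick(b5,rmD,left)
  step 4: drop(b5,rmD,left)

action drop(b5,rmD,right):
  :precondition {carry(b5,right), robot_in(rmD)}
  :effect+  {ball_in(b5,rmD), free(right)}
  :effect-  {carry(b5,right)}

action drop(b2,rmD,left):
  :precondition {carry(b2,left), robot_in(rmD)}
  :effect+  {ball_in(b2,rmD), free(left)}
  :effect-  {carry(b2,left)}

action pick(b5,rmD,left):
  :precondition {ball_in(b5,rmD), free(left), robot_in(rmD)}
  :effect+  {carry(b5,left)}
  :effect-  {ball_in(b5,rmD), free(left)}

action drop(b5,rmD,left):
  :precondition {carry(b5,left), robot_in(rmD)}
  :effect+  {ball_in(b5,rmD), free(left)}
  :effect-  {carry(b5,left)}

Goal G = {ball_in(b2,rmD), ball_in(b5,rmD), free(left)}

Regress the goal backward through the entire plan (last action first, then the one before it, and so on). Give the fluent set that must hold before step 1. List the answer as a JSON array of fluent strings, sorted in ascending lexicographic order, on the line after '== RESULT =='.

Regress step by step:
  through step 4 (drop(b5,rmD,left)): drop {ball_in(b5,rmD), free(left)}, keep {ball_in(b2,rmD)}, require {carry(b5,left), robot_in(rmD)}
    → {ball_in(b2,rmD), carry(b5,left), robot_in(rmD)}
  through step 3 (pick(b5,rmD,left)): drop {carry(b5,left)}, keep {ball_in(b2,rmD), robot_in(rmD)}, require {ball_in(b5,rmD), free(left), robot_in(rmD)}
    → {ball_in(b2,rmD), ball_in(b5,rmD), free(left), robot_in(rmD)}
  through step 2 (drop(b2,rmD,left)): drop {ball_in(b2,rmD), free(left)}, keep {ball_in(b5,rmD), robot_in(rmD)}, require {carry(b2,left), robot_in(rmD)}
    → {ball_in(b5,rmD), carry(b2,left), robot_in(rmD)}
  through step 1 (drop(b5,rmD,right)): drop {ball_in(b5,rmD)}, keep {carry(b2,left), robot_in(rmD)}, require {carry(b5,right), robot_in(rmD)}
    → {carry(b2,left), carry(b5,right), robot_in(rmD)}

== RESULT ==
["carry(b2,left)", "carry(b5,right)", "robot_in(rmD)"]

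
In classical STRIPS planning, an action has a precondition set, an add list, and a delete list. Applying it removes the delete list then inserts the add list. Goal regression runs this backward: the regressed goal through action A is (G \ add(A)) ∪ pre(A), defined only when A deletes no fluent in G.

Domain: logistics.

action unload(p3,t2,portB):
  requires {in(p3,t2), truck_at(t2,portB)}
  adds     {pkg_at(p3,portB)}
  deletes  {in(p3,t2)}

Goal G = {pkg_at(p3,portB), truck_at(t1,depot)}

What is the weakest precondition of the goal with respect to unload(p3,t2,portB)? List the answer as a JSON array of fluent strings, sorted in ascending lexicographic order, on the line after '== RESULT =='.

Compute (G \ add) ∪ pre:
  G ∩ del = {}  (empty — regression defined)
  G \ add = {pkg_at(p3,portB), truck_at(t1,depot)} \ {pkg_at(p3,portB)} = {truck_at(t1,depot)}
  ∪ pre   = {truck_at(t1,depot)} ∪ {in(p3,t2), truck_at(t2,portB)}
          = {in(p3,t2), truck_at(t1,depot), truck_at(t2,portB)}

== RESULT ==
["in(p3,t2)", "truck_at(t1,depot)", "truck_at(t2,portB)"]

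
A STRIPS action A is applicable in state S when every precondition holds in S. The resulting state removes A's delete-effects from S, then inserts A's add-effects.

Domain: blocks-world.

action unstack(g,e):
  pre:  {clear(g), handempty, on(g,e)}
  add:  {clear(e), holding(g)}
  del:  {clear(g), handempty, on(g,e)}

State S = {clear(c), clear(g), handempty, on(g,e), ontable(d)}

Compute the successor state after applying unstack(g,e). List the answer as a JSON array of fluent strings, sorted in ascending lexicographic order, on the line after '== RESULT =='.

Progress:
  pre ⊆ S: {clear(g), handempty, on(g,e)} ⊆ S  — applicable
  S \ del = {clear(c), ontable(d)}
  ∪ add   = {clear(c), clear(e), holding(g), ontable(d)}

== RESULT ==
["clear(c)", "clear(e)", "holding(g)", "ontable(d)"]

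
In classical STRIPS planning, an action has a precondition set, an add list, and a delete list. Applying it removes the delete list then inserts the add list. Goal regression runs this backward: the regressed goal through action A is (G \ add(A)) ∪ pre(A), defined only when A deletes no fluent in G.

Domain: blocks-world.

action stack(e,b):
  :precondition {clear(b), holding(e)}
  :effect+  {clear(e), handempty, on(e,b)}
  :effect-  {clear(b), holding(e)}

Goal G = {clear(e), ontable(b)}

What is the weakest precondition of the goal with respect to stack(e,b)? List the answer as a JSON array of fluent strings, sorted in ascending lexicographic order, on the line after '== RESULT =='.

Compute (G \ add) ∪ pre:
  G ∩ del = {}  (empty — regression defined)
  G \ add = {clear(e), ontable(b)} \ {clear(e), handempty, on(e,b)} = {ontable(b)}
  ∪ pre   = {ontable(b)} ∪ {clear(b), holding(e)}
          = {clear(b), holding(e), ontable(b)}

== RESULT ==
["clear(b)", "holding(e)", "ontable(b)"]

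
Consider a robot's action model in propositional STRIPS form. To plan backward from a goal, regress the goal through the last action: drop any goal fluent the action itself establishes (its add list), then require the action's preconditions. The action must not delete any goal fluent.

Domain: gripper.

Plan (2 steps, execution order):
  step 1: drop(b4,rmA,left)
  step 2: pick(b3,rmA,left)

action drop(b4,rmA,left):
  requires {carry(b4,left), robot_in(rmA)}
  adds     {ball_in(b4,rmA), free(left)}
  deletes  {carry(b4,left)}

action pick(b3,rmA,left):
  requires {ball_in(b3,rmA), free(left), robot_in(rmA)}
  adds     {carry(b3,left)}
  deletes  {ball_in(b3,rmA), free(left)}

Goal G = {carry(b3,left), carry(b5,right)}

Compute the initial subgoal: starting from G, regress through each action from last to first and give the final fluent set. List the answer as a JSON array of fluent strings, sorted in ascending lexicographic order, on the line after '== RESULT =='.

Regress step by step:
  through step 2 (pick(b3,rmA,left)): drop {carry(b3,left)}, keep {carry(b5,right)}, require {ball_in(b3,rmA), free(left), robot_in(rmA)}
    → {ball_in(b3,rmA), carry(b5,right), free(left), robot_in(rmA)}
  through step 1 (drop(b4,rmA,left)): drop {free(left)}, keep {ball_in(b3,rmA), carry(b5,right), robot_in(rmA)}, require {carry(b4,left), robot_in(rmA)}
    → {ball_in(b3,rmA), carry(b4,left), carry(b5,right), robot_in(rmA)}

== RESULT ==
["ball_in(b3,rmA)", "carry(b4,left)", "carry(b5,right)", "robot_in(rmA)"]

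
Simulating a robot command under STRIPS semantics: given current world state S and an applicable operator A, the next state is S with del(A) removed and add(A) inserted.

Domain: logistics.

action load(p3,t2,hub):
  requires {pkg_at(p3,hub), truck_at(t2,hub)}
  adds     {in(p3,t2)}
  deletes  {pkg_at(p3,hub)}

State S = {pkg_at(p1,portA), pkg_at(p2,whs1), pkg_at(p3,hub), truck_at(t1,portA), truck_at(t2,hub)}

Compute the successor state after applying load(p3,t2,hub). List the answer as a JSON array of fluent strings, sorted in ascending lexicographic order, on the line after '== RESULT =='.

Progress:
  pre ⊆ S: {pkg_at(p3,hub), truck_at(t2,hub)} ⊆ S  — applicable
  S \ del = {pkg_at(p1,portA), pkg_at(p2,whs1), truck_at(t1,portA), truck_at(t2,hub)}
  ∪ add   = {in(p3,t2), pkg_at(p1,portA), pkg_at(p2,whs1), truck_at(t1,portA), truck_at(t2,hub)}

== RESULT ==
["in(p3,t2)", "pkg_at(p1,portA)", "pkg_at(p2,whs1)", "truck_at(t1,portA)", "truck_at(t2,hub)"]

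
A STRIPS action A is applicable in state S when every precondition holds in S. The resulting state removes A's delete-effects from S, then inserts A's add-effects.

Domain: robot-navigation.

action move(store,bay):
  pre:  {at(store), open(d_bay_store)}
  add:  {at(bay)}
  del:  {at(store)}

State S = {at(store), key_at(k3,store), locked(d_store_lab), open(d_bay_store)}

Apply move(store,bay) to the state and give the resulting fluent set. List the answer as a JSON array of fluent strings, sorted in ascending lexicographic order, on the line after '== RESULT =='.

Progress:
  pre ⊆ S: {at(store), open(d_bay_store)} ⊆ S  — applicable
  S \ del = {key_at(k3,store), locked(d_store_lab), open(d_bay_store)}
  ∪ add   = {at(bay), key_at(k3,store), locked(d_store_lab), open(d_bay_store)}

== RESULT ==
["at(bay)", "key_at(k3,store)", "locked(d_store_lab)", "open(d_bay_store)"]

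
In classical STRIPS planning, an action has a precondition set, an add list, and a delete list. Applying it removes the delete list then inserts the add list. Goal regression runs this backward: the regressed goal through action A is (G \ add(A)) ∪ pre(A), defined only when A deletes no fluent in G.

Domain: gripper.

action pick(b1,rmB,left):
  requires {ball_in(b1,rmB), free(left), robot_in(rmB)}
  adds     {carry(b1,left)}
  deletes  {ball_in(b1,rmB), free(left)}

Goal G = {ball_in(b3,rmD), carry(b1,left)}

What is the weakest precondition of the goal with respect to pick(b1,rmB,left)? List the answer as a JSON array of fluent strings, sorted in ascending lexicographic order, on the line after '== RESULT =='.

Regress:
  G ∩ del = {}  (empty — regression defined)
  G \ add = {ball_in(b3,rmD), carry(b1,left)} \ {carry(b1,left)} = {ball_in(b3,rmD)}
  ∪ pre   = {ball_in(b3,rmD)} ∪ {ball_in(b1,rmB), free(left), robot_in(rmB)}
          = {ball_in(b1,rmB), ball_in(b3,rmD), free(left), robot_in(rmB)}

== RESULT ==
["ball_in(b1,rmB)", "ball_in(b3,rmD)", "free(left)", "robot_in(rmB)"]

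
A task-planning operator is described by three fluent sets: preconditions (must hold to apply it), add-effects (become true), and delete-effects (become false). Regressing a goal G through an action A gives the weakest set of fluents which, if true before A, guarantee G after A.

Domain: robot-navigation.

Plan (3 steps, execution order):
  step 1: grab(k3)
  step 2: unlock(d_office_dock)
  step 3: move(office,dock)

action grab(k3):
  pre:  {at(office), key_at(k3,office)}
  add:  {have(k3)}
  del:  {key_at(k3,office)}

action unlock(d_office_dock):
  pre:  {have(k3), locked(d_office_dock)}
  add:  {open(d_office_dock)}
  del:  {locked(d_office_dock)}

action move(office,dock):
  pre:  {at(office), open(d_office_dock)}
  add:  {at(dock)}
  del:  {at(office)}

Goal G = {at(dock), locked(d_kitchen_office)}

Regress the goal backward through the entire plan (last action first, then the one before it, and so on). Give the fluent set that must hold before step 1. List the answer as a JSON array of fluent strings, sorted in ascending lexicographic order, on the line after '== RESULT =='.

Work backward from the goal:
  through step 3 (move(office,dock)): drop {at(dock)}, keep {locked(d_kitchen_office)}, require {at(office), open(d_office_dock)}
    → {at(office), locked(d_kitchen_office), open(d_office_dock)}
  through step 2 (unlock(d_office_dock)): drop {open(d_office_dock)}, keep {at(office), locked(d_kitchen_office)}, require {have(k3), locked(d_office_dock)}
    → {at(office), have(k3), locked(d_kitchen_office), locked(d_office_dock)}
  through step 1 (grab(k3)): drop {have(k3)}, keep {at(office), locked(d_kitchen_office), locked(d_office_dock)}, require {at(office), key_at(k3,office)}
    → {at(office), key_at(k3,office), locked(d_kitchen_office), locked(d_office_dock)}

== RESULT ==
["at(office)", "key_at(k3,office)", "locked(d_kitchen_office)", "locked(d_office_dock)"]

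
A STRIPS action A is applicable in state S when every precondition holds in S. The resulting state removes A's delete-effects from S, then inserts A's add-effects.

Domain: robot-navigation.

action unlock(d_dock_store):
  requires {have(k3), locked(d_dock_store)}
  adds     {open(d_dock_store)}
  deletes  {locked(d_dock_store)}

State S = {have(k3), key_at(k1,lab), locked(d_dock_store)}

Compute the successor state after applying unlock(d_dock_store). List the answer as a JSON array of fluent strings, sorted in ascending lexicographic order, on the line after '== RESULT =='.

Progress:
  pre ⊆ S: {have(k3), locked(d_dock_store)} ⊆ S  — applicable
  S \ del = {have(k3), key_at(k1,lab)}
  ∪ add   = {have(k3), key_at(k1,lab), open(d_dock_store)}

== RESULT ==
["have(k3)", "key_at(k1,lab)", "open(d_dock_store)"]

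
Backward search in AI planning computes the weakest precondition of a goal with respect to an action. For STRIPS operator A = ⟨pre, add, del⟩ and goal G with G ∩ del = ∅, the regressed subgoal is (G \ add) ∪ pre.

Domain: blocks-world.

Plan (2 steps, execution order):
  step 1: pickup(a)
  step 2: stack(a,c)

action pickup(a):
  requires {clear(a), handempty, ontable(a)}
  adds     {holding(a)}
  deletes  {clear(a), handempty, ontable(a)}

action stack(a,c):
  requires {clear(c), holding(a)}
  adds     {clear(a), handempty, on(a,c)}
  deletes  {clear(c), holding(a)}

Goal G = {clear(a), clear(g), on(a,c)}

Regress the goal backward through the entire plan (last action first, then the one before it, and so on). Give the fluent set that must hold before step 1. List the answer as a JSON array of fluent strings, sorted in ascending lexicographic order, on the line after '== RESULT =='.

Work backward from the goal:
  through step 2 (stack(a,c)): drop {clear(a), on(a,c)}, keep {clear(g)}, require {clear(c), holding(a)}
    → {clear(c), clear(g), holding(a)}
  through step 1 (pickup(a)): drop {holding(a)}, keep {clear(c), clear(g)}, require {clear(a), handempty, ontable(a)}
    → {clear(a), clear(c), clear(g), handempty, ontable(a)}

== RESULT ==
["clear(a)", "clear(c)", "clear(g)", "handempty", "ontable(a)"]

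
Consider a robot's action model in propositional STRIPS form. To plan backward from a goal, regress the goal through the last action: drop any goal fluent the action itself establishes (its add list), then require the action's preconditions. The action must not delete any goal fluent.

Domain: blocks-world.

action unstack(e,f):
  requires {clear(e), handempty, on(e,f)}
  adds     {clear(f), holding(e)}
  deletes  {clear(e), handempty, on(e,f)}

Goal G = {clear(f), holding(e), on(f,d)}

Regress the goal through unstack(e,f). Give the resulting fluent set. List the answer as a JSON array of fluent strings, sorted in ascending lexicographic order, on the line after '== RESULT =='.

Regress:
  G ∩ del = {}  (empty — regression defined)
  G \ add = {clear(f), holding(e), on(f,d)} \ {clear(f), holding(e)} = {on(f,d)}
  ∪ pre   = {on(f,d)} ∪ {clear(e), handempty, on(e,f)}
          = {clear(e), handempty, on(e,f), on(f,d)}

== RESULT ==
["clear(e)", "handempty", "on(e,f)", "on(f,d)"]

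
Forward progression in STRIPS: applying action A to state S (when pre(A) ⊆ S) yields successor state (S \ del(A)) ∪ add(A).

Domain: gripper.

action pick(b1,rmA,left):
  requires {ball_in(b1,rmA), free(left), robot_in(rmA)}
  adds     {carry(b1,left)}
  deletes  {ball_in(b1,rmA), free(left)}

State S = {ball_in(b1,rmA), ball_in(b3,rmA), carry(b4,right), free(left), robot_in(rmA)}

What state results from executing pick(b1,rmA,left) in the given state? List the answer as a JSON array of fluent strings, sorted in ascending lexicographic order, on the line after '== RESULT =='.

Compute (S \ del) ∪ add:
  pre ⊆ S: {ball_in(b1,rmA), free(left), robot_in(rmA)} ⊆ S  — applicable
  S \ del = {ball_in(b3,rmA), carry(b4,right), robot_in(rmA)}
  ∪ add   = {ball_in(b3,rmA), carry(b1,left), carry(b4,right), robot_in(rmA)}

== RESULT ==
["ball_in(b3,rmA)", "carry(b1,left)", "carry(b4,right)", "robot_in(rmA)"]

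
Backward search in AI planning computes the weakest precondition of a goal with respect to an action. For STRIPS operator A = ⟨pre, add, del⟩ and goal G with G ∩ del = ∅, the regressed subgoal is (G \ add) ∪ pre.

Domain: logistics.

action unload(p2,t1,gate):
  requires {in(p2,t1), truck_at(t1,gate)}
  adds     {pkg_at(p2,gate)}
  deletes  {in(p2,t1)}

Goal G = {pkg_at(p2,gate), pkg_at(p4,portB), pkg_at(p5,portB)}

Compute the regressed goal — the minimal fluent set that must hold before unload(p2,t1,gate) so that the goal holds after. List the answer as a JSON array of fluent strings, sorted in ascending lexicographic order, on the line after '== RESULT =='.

Compute (G \ add) ∪ pre:
  G ∩ del = {}  (empty — regression defined)
  G \ add = {pkg_at(p2,gate), pkg_at(p4,portB), pkg_at(p5,portB)} \ {pkg_at(p2,gate)} = {pkg_at(p4,portB), pkg_at(p5,portB)}
  ∪ pre   = {pkg_at(p4,portB), pkg_at(p5,portB)} ∪ {in(p2,t1), truck_at(t1,gate)}
          = {in(p2,t1), pkg_at(p4,portB), pkg_at(p5,portB), truck_at(t1,gate)}

== RESULT ==
["in(p2,t1)", "pkg_at(p4,portB)", "pkg_at(p5,portB)", "truck_at(t1,gate)"]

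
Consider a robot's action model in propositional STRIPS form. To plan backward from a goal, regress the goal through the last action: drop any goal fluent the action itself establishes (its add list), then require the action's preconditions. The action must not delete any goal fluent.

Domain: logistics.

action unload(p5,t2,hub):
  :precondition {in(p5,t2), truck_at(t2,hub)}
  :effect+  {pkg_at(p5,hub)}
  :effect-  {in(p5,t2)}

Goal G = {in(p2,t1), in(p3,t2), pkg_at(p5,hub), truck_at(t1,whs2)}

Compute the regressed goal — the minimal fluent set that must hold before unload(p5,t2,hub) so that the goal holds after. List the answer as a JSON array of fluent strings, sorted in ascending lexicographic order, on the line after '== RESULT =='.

Compute (G \ add) ∪ pre:
  G ∩ del = {}  (empty — regression defined)
  G \ add = {in(p2,t1), in(p3,t2), pkg_at(p5,hub), truck_at(t1,whs2)} \ {pkg_at(p5,hub)} = {in(p2,t1), in(p3,t2), truck_at(t1,whs2)}
  ∪ pre   = {in(p2,t1), in(p3,t2), truck_at(t1,whs2)} ∪ {in(p5,t2), truck_at(t2,hub)}
          = {in(p2,t1), in(p3,t2), in(p5,t2), truck_at(t1,whs2), truck_at(t2,hub)}

== RESULT ==
["in(p2,t1)", "in(p3,t2)", "in(p5,t2)", "truck_at(t1,whs2)", "truck_at(t2,hub)"]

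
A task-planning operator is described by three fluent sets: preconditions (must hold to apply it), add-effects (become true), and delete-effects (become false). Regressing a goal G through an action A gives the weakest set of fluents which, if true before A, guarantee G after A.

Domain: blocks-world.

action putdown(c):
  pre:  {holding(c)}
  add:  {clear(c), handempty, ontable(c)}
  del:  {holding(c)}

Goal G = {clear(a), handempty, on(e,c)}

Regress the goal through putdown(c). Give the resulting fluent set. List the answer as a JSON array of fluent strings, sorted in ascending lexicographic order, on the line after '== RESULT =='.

Regress:
  G ∩ del = {}  (empty — regression defined)
  G \ add = {clear(a), handempty, on(e,c)} \ {clear(c), handempty, ontable(c)} = {clear(a), on(e,c)}
  ∪ pre   = {clear(a), on(e,c)} ∪ {holding(c)}
          = {clear(a), holding(c), on(e,c)}

== RESULT ==
["clear(a)", "holding(c)", "on(e,c)"]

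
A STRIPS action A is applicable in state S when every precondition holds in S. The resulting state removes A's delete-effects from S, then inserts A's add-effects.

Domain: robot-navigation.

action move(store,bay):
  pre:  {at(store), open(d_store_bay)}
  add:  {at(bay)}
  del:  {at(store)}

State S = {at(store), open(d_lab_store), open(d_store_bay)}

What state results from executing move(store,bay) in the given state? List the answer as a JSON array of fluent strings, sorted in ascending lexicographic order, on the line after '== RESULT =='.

Compute (S \ del) ∪ add:
  pre ⊆ S: {at(store), open(d_store_bay)} ⊆ S  — applicable
  S \ del = {open(d_lab_store), open(d_store_bay)}
  ∪ add   = {at(bay), open(d_lab_store), open(d_store_bay)}

== RESULT ==
["at(bay)", "open(d_lab_store)", "open(d_store_bay)"]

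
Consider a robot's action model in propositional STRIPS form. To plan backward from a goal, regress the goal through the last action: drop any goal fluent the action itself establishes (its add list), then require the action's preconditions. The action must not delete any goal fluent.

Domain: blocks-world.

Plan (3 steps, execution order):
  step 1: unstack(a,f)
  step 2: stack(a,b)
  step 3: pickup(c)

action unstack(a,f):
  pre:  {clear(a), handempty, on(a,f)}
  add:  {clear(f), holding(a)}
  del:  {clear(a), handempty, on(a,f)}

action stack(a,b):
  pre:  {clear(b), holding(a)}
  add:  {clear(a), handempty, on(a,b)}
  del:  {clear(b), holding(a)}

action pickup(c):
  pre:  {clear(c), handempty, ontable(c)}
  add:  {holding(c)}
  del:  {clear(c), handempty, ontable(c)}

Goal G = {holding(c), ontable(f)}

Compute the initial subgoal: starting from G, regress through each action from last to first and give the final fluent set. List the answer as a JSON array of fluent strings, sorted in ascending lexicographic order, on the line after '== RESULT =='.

Work backward from the goal:
  through step 3 (pickup(c)): drop {holding(c)}, keep {ontable(f)}, require {clear(c), handempty, ontable(c)}
    → {clear(c), handempty, ontable(c), ontable(f)}
  through step 2 (stack(a,b)): drop {handempty}, keep {clear(c), ontable(c), ontable(f)}, require {clear(b), holding(a)}
    → {clear(b), clear(c), holding(a), ontable(c), ontable(f)}
  through step 1 (unstack(a,f)): drop {holding(a)}, keep {clear(b), clear(c), ontable(c), ontable(f)}, require {clear(a), handempty, on(a,f)}
    → {clear(a), clear(b), clear(c), handempty, on(a,f), ontable(c), ontable(f)}

== RESULT ==
["clear(a)", "clear(b)", "clear(c)", "handempty", "on(a,f)", "ontable(c)", "ontable(f)"]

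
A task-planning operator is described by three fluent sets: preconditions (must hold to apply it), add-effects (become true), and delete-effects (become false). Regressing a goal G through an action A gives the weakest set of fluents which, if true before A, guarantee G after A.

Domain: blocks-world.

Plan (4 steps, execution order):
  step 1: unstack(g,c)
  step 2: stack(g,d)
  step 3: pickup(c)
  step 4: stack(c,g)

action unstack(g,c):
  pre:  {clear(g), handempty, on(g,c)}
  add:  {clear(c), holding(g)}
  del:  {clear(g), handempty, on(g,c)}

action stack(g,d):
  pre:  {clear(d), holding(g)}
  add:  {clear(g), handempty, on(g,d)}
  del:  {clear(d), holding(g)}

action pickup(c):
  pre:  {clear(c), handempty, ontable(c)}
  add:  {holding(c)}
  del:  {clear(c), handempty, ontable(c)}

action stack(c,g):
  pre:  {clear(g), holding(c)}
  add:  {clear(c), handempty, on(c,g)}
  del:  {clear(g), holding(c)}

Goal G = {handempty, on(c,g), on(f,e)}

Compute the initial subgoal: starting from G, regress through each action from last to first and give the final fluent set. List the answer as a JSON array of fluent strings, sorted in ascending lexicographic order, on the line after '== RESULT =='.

Regress step by step:
  through step 4 (stack(c,g)): drop {handempty, on(c,g)}, keep {on(f,e)}, require {clear(g), holding(c)}
    → {clear(g), holding(c), on(f,e)}
  through step 3 (pickup(c)): drop {holding(c)}, keep {clear(g), on(f,e)}, require {clear(c), handempty, ontable(c)}
    → {clear(c), clear(g), handempty, on(f,e), ontable(c)}
  through step 2 (stack(g,d)): drop {clear(g), handempty}, keep {clear(c), on(f,e), ontable(c)}, require {clear(d), holding(g)}
    → {clear(c), clear(d), holding(g), on(f,e), ontable(c)}
  through step 1 (unstack(g,c)): drop {clear(c), holding(g)}, keep {clear(d), on(f,e), ontable(c)}, require {clear(g), handempty, on(g,c)}
    → {clear(d), clear(g), handempty, on(f,e), on(g,c), ontable(c)}

== RESULT ==
["clear(d)", "clear(g)", "handempty", "on(f,e)", "on(g,c)", "ontable(c)"]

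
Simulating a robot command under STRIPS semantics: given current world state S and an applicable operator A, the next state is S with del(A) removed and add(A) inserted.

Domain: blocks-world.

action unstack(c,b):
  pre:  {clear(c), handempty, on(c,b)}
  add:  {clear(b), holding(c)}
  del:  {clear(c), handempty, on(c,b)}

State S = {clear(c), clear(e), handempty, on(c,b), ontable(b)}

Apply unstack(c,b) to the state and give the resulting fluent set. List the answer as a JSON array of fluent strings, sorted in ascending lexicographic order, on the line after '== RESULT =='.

Progress:
  pre ⊆ S: {clear(c), handempty, on(c,b)} ⊆ S  — applicable
  S \ del = {clear(e), ontable(b)}
  ∪ add   = {clear(b), clear(e), holding(c), ontable(b)}

== RESULT ==
["clear(b)", "clear(e)", "holding(c)", "ontable(b)"]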